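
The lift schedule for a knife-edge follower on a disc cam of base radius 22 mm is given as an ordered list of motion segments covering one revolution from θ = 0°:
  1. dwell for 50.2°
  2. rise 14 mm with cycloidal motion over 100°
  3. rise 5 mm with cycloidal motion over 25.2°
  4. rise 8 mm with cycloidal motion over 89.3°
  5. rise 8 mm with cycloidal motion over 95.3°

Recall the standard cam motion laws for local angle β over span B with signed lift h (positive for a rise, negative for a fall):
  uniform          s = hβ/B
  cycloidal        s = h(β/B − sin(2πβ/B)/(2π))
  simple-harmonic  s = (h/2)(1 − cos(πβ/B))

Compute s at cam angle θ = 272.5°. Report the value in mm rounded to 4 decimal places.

seg 1 [0°–50.2°] dwell: s stays 0.0000
seg 2 [50.2°–150.2°] cycloidal, h=14: full span → s += 14 → s = 14.0000
seg 3 [150.2°–175.4°] cycloidal, h=5: full span → s += 5 → s = 19.0000
seg 4 [175.4°–264.7°] cycloidal, h=8: full span → s += 8 → s = 27.0000
seg 5 [264.7°–360°] cycloidal, h=8: θ=272.5° here. β=7.8, B=95.3. 8·(0.0818 − sin(2π·0.0818)/(2π)) = 0.0285 → s = 27.0285

27.0285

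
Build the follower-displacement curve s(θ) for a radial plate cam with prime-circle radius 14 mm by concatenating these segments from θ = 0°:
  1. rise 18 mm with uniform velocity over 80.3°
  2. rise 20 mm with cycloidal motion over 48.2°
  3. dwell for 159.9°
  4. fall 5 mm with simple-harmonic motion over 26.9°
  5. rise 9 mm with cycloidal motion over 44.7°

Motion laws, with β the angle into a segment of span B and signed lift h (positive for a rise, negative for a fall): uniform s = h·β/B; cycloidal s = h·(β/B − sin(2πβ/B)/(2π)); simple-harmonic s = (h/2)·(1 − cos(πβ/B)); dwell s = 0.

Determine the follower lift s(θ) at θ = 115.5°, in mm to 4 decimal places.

seg 1 [0°–80.3°] uniform, h=18: full span → s += 18 → s = 18.0000
seg 2 [80.3°–128.5°] cycloidal, h=20: θ=115.5° here. β=35.2, B=48.2. 20·(0.7303 − sin(2π·0.7303)/(2π)) = 17.7645 → s = 35.7645

35.7645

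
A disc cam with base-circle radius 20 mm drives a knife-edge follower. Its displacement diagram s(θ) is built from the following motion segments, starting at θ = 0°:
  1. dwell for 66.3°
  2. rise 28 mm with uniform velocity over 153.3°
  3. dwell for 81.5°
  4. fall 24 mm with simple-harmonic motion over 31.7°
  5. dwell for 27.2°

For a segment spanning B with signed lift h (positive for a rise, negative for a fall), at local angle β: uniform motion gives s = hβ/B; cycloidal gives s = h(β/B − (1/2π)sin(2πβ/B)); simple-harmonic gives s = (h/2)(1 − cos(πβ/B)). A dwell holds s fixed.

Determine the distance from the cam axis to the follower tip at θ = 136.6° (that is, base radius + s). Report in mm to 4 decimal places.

seg 1 [0°–66.3°] dwell: s stays 0.0000
seg 2 [66.3°–219.6°] uniform, h=28: θ=136.6° here. β=70.3, B=153.3. 28·70.3/153.3 = 12.8402 → s = 12.8402
radial distance = base radius + s = 20 + 12.8402 = 32.8402

32.8402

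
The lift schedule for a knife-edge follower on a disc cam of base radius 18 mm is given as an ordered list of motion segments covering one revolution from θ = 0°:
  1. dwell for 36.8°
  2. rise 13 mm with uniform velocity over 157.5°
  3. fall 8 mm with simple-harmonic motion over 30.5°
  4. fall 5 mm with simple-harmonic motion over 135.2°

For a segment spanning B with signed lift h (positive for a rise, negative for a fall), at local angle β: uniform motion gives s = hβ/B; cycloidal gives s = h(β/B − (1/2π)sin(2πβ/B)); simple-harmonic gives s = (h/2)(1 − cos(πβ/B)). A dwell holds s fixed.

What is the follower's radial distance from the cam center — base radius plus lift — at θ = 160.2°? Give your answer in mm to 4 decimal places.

seg 1 [0°–36.8°] dwell: s stays 0.0000
seg 2 [36.8°–194.3°] uniform, h=13: θ=160.2° here. β=123.4, B=157.5. 13·123.4/157.5 = 10.1854 → s = 10.1854
radial distance = base radius + s = 18 + 10.1854 = 28.1854

28.1854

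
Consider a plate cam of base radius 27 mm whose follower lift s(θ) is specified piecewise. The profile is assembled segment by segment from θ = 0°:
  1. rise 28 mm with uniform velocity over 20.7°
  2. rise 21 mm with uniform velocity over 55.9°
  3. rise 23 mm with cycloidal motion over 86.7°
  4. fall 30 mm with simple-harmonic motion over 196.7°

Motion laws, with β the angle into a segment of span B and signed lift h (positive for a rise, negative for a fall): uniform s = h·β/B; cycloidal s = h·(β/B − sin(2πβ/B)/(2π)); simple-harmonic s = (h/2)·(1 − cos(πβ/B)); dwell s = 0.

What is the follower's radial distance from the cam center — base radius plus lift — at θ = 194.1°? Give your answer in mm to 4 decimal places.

seg 1 [0°–20.7°] uniform, h=28: full span → s += 28 → s = 28.0000
seg 2 [20.7°–76.6°] uniform, h=21: full span → s += 21 → s = 49.0000
seg 3 [76.6°–163.3°] cycloidal, h=23: full span → s += 23 → s = 72.0000
seg 4 [163.3°–360°] simple-harmonic, h=-30: θ=194.1° here. β=30.8, B=196.7. -30/2·(1 − cos(π·0.1566)) = -1.7786 → s = 70.2214
radial distance = base radius + s = 27 + 70.2214 = 97.2214

97.2214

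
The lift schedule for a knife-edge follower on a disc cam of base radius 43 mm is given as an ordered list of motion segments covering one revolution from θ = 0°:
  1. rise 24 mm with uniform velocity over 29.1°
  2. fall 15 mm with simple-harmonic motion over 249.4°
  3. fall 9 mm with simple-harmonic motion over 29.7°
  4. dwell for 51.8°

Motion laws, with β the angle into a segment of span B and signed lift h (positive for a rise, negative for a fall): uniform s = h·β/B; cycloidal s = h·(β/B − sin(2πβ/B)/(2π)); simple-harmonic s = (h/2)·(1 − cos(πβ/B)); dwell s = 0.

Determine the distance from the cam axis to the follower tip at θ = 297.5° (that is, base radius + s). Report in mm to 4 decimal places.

seg 1 [0°–29.1°] uniform, h=24: full span → s += 24 → s = 24.0000
seg 2 [29.1°–278.5°] simple-harmonic, h=-15: full span → s += -15 → s = 9.0000
seg 3 [278.5°–308.2°] simple-harmonic, h=-9: θ=297.5° here. β=19, B=29.7. -9/2·(1 − cos(π·0.6397)) = -6.4126 → s = 2.5874
radial distance = base radius + s = 43 + 2.5874 = 45.5874

45.5874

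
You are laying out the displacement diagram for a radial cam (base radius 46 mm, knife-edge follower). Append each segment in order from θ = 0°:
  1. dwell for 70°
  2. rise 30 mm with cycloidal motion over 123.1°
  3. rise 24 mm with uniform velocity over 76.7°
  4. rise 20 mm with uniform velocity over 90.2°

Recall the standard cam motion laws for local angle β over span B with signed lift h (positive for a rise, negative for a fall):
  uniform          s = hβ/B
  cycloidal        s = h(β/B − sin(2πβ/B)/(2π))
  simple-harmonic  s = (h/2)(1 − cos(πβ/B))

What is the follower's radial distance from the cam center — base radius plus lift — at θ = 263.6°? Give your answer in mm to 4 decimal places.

seg 1 [0°–70°] dwell: s stays 0.0000
seg 2 [70°–193.1°] cycloidal, h=30: full span → s += 30 → s = 30.0000
seg 3 [193.1°–269.8°] uniform, h=24: θ=263.6° here. β=70.5, B=76.7. 24·70.5/76.7 = 22.0600 → s = 52.0600
radial distance = base radius + s = 46 + 52.0600 = 98.0600

98.0600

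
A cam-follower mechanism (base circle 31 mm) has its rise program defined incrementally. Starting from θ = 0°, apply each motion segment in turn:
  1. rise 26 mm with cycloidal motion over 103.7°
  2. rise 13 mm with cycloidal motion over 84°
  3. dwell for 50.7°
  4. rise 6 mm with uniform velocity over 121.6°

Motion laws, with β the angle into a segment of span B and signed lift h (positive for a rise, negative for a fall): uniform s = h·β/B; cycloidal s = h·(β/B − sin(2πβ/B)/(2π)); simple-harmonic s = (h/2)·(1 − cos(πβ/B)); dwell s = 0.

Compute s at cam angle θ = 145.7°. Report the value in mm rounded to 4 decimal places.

seg 1 [0°–103.7°] cycloidal, h=26: full span → s += 26 → s = 26.0000
seg 2 [103.7°–187.7°] cycloidal, h=13: θ=145.7° here. β=42, B=84. 13·(0.5000 − sin(2π·0.5000)/(2π)) = 6.5000 → s = 32.5000

32.5000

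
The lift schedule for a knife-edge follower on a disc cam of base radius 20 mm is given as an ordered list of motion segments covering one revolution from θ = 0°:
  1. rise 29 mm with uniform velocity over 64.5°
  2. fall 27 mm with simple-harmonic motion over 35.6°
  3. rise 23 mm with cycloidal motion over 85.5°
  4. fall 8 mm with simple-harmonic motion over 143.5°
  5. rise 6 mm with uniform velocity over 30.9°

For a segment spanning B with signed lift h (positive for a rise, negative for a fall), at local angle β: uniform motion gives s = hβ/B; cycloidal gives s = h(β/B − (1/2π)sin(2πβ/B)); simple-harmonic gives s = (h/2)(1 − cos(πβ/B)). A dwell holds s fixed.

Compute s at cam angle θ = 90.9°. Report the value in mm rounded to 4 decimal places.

seg 1 [0°–64.5°] uniform, h=29: full span → s += 29 → s = 29.0000
seg 2 [64.5°–100.1°] simple-harmonic, h=-27: θ=90.9° here. β=26.4, B=35.6. -27/2·(1 − cos(π·0.7416)) = -22.7899 → s = 6.2101

6.2101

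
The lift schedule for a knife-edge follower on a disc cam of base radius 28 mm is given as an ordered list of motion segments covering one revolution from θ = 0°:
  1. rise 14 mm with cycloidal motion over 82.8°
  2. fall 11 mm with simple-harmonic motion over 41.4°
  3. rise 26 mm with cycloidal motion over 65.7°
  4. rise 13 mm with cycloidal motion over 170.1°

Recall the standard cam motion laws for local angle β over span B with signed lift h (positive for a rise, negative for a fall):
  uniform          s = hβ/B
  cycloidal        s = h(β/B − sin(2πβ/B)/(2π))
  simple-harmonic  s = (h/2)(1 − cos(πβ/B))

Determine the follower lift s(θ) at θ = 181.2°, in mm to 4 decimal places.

seg 1 [0°–82.8°] cycloidal, h=14: full span → s += 14 → s = 14.0000
seg 2 [82.8°–124.2°] simple-harmonic, h=-11: full span → s += -11 → s = 3.0000
seg 3 [124.2°–189.9°] cycloidal, h=26: θ=181.2° here. β=57, B=65.7. 26·(0.8676 − sin(2π·0.8676)/(2π)) = 25.6163 → s = 28.6163

28.6163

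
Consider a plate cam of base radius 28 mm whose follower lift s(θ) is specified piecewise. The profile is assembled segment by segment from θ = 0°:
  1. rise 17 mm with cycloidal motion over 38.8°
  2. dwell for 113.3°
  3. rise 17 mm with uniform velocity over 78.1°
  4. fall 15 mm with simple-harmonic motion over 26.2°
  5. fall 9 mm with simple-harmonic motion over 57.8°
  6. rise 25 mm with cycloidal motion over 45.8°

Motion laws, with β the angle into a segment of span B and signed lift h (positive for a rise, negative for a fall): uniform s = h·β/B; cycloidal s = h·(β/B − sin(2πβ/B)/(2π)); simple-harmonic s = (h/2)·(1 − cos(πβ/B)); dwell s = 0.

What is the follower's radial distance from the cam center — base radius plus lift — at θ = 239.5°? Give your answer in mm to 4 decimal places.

seg 1 [0°–38.8°] cycloidal, h=17: full span → s += 17 → s = 17.0000
seg 2 [38.8°–152.1°] dwell: s stays 17.0000
seg 3 [152.1°–230.2°] uniform, h=17: full span → s += 17 → s = 34.0000
seg 4 [230.2°–256.4°] simple-harmonic, h=-15: θ=239.5° here. β=9.3, B=26.2. -15/2·(1 − cos(π·0.3550)) = -4.1996 → s = 29.8004
radial distance = base radius + s = 28 + 29.8004 = 57.8004

57.8004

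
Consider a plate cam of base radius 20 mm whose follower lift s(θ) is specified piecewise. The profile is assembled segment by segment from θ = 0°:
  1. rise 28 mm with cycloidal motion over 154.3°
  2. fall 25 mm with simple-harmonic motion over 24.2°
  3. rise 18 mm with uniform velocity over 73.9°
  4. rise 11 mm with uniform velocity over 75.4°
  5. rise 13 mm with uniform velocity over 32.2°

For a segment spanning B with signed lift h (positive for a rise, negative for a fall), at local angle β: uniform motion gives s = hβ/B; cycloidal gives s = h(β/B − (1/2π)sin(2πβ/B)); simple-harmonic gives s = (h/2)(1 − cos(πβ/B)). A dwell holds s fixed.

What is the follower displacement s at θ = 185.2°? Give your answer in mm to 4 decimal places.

seg 1 [0°–154.3°] cycloidal, h=28: full span → s += 28 → s = 28.0000
seg 2 [154.3°–178.5°] simple-harmonic, h=-25: full span → s += -25 → s = 3.0000
seg 3 [178.5°–252.4°] uniform, h=18: θ=185.2° here. β=6.7, B=73.9. 18·6.7/73.9 = 1.6319 → s = 4.6319

4.6319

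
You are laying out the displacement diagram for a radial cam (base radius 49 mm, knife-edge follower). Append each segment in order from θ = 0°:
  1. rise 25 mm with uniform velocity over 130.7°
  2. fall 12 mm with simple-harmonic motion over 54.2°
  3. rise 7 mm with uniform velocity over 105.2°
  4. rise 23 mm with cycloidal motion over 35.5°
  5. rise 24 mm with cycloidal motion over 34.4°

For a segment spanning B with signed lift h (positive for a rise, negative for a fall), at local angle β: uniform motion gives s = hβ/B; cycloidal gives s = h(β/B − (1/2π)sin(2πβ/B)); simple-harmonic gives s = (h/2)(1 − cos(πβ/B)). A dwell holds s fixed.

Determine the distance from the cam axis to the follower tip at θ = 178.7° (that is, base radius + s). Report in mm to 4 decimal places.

seg 1 [0°–130.7°] uniform, h=25: full span → s += 25 → s = 25.0000
seg 2 [130.7°–184.9°] simple-harmonic, h=-12: θ=178.7° here. β=48, B=54.2. -12/2·(1 − cos(π·0.8856)) = -11.6167 → s = 13.3833
radial distance = base radius + s = 49 + 13.3833 = 62.3833

62.3833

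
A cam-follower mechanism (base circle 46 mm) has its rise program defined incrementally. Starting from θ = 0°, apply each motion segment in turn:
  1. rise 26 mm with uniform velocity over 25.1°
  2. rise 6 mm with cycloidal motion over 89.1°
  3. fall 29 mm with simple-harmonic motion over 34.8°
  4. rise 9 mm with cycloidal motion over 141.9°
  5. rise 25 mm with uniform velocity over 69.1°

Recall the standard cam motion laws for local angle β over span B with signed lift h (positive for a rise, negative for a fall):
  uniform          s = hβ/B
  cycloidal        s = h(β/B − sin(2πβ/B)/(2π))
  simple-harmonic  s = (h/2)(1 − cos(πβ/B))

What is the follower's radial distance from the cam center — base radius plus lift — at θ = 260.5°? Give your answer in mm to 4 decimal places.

seg 1 [0°–25.1°] uniform, h=26: full span → s += 26 → s = 26.0000
seg 2 [25.1°–114.2°] cycloidal, h=6: full span → s += 6 → s = 32.0000
seg 3 [114.2°–149°] simple-harmonic, h=-29: full span → s += -29 → s = 3.0000
seg 4 [149°–290.9°] cycloidal, h=9: θ=260.5° here. β=111.5, B=141.9. 9·(0.7858 − sin(2π·0.7858)/(2π)) = 8.4683 → s = 11.4683
radial distance = base radius + s = 46 + 11.4683 = 57.4683

57.4683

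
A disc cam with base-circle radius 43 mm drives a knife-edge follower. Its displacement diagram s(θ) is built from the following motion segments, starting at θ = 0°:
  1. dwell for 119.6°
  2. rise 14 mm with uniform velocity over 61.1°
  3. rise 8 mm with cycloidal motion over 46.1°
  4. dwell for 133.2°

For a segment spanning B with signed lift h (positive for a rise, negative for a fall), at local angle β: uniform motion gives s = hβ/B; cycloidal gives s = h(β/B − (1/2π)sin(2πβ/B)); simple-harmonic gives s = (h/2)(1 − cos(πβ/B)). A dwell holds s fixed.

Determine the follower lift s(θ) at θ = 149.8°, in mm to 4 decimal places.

seg 1 [0°–119.6°] dwell: s stays 0.0000
seg 2 [119.6°–180.7°] uniform, h=14: θ=149.8° here. β=30.2, B=61.1. 14·30.2/61.1 = 6.9198 → s = 6.9198

6.9198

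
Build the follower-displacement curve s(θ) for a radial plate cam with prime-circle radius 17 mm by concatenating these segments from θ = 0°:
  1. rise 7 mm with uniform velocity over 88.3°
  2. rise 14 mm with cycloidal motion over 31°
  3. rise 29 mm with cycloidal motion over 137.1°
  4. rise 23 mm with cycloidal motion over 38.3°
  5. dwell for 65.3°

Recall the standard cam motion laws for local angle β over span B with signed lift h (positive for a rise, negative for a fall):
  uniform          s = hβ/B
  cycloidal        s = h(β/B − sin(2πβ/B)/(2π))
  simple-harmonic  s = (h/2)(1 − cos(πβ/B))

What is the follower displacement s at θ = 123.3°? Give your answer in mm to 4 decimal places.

seg 1 [0°–88.3°] uniform, h=7: full span → s += 7 → s = 7.0000
seg 2 [88.3°–119.3°] cycloidal, h=14: full span → s += 14 → s = 21.0000
seg 3 [119.3°–256.4°] cycloidal, h=29: θ=123.3° here. β=4, B=137.1. 29·(0.0292 − sin(2π·0.0292)/(2π)) = 0.0047 → s = 21.0047

21.0047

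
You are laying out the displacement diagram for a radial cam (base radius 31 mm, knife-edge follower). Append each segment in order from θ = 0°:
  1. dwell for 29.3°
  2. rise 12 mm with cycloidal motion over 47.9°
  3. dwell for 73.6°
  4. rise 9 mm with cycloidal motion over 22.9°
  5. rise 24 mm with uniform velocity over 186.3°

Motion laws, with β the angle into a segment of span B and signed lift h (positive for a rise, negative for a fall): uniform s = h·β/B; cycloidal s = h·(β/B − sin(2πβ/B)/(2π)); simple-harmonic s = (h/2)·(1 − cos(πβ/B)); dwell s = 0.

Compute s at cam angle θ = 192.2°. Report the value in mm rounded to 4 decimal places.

seg 1 [0°–29.3°] dwell: s stays 0.0000
seg 2 [29.3°–77.2°] cycloidal, h=12: full span → s += 12 → s = 12.0000
seg 3 [77.2°–150.8°] dwell: s stays 12.0000
seg 4 [150.8°–173.7°] cycloidal, h=9: full span → s += 9 → s = 21.0000
seg 5 [173.7°–360°] uniform, h=24: θ=192.2° here. β=18.5, B=186.3. 24·18.5/186.3 = 2.3833 → s = 23.3833

23.3833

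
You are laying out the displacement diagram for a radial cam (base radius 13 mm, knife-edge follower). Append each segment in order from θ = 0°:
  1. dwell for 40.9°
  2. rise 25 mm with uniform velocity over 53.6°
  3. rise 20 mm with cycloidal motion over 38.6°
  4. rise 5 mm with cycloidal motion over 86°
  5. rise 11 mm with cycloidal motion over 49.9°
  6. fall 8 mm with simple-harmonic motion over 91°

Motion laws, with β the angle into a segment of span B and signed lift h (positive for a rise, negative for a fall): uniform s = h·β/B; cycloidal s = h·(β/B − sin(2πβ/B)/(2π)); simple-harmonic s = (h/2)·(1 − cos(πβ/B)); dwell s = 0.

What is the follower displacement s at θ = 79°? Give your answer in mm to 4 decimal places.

seg 1 [0°–40.9°] dwell: s stays 0.0000
seg 2 [40.9°–94.5°] uniform, h=25: θ=79° here. β=38.1, B=53.6. 25·38.1/53.6 = 17.7705 → s = 17.7705

17.7705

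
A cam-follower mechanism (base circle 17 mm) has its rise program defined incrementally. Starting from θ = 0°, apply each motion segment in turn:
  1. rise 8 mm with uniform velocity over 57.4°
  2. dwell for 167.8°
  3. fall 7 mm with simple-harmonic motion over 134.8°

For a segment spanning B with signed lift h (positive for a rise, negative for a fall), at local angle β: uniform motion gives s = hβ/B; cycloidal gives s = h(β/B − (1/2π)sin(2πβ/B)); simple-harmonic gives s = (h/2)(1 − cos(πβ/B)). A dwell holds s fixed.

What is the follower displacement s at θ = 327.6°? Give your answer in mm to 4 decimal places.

seg 1 [0°–57.4°] uniform, h=8: full span → s += 8 → s = 8.0000
seg 2 [57.4°–225.2°] dwell: s stays 8.0000
seg 3 [225.2°–360°] simple-harmonic, h=-7: θ=327.6° here. β=102.4, B=134.8. -7/2·(1 − cos(π·0.7596)) = -6.0487 → s = 1.9513

1.9513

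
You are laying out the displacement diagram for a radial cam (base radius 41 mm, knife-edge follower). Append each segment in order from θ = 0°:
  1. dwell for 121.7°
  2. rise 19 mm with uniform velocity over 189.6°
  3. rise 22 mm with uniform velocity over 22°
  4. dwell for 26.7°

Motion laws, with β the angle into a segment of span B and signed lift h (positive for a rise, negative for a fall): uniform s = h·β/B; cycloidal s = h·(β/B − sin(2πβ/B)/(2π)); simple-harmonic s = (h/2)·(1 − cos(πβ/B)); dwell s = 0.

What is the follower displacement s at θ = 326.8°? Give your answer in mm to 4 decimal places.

seg 1 [0°–121.7°] dwell: s stays 0.0000
seg 2 [121.7°–311.3°] uniform, h=19: full span → s += 19 → s = 19.0000
seg 3 [311.3°–333.3°] uniform, h=22: θ=326.8° here. β=15.5, B=22. 22·15.5/22 = 15.5000 → s = 34.5000

34.5000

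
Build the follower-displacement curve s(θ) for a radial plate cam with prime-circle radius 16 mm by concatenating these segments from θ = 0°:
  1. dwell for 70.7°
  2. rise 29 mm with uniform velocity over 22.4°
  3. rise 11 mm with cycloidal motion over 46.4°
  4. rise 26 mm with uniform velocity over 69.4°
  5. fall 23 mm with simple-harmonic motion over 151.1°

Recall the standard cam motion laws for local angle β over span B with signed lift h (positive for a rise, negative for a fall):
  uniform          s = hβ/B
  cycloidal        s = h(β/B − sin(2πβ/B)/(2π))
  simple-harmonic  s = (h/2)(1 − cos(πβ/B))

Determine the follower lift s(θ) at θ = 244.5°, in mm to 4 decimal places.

seg 1 [0°–70.7°] dwell: s stays 0.0000
seg 2 [70.7°–93.1°] uniform, h=29: full span → s += 29 → s = 29.0000
seg 3 [93.1°–139.5°] cycloidal, h=11: full span → s += 11 → s = 40.0000
seg 4 [139.5°–208.9°] uniform, h=26: full span → s += 26 → s = 66.0000
seg 5 [208.9°–360°] simple-harmonic, h=-23: θ=244.5° here. β=35.6, B=151.1. -23/2·(1 − cos(π·0.2356)) = -3.0090 → s = 62.9910

62.9910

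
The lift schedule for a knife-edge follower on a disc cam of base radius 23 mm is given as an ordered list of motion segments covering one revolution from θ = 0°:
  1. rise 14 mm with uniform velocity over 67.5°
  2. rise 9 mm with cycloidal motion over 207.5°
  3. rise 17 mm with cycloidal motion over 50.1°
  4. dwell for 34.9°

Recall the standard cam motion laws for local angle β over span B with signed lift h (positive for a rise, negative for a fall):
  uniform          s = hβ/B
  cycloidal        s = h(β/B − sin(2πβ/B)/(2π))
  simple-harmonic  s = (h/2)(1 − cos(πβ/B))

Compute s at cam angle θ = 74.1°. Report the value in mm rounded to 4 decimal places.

seg 1 [0°–67.5°] uniform, h=14: full span → s += 14 → s = 14.0000
seg 2 [67.5°–275°] cycloidal, h=9: θ=74.1° here. β=6.6, B=207.5. 9·(0.0318 − sin(2π·0.0318)/(2π)) = 0.0019 → s = 14.0019

14.0019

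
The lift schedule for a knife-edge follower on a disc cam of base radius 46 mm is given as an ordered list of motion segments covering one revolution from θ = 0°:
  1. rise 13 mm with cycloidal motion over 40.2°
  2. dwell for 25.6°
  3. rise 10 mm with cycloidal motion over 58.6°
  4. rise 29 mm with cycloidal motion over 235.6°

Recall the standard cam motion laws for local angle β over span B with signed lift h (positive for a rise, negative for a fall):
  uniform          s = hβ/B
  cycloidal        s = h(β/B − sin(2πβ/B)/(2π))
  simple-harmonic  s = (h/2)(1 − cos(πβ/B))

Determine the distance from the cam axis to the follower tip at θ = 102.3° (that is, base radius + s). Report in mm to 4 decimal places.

seg 1 [0°–40.2°] cycloidal, h=13: full span → s += 13 → s = 13.0000
seg 2 [40.2°–65.8°] dwell: s stays 13.0000
seg 3 [65.8°–124.4°] cycloidal, h=10: θ=102.3° here. β=36.5, B=58.6. 10·(0.6229 − sin(2π·0.6229)/(2π)) = 7.3389 → s = 20.3389
radial distance = base radius + s = 46 + 20.3389 = 66.3389

66.3389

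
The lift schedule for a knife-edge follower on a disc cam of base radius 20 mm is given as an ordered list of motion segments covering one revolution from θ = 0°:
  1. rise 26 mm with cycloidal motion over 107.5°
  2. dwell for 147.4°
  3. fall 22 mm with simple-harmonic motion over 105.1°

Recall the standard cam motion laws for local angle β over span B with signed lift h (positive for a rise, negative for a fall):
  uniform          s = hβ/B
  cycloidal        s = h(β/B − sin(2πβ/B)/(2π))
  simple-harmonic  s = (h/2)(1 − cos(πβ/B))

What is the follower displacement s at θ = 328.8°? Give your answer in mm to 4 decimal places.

seg 1 [0°–107.5°] cycloidal, h=26: full span → s += 26 → s = 26.0000
seg 2 [107.5°–254.9°] dwell: s stays 26.0000
seg 3 [254.9°–360°] simple-harmonic, h=-22: θ=328.8° here. β=73.9, B=105.1. -22/2·(1 − cos(π·0.7031)) = -17.5531 → s = 8.4469

8.4469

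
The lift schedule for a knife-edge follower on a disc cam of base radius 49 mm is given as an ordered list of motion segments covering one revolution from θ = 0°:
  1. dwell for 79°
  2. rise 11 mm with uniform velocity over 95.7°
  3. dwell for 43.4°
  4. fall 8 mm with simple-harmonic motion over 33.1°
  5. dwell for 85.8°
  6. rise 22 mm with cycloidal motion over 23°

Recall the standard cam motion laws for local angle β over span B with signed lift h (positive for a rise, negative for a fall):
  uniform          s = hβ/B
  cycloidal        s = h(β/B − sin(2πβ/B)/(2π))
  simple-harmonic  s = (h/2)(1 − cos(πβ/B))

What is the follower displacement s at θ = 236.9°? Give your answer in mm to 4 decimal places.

seg 1 [0°–79°] dwell: s stays 0.0000
seg 2 [79°–174.7°] uniform, h=11: full span → s += 11 → s = 11.0000
seg 3 [174.7°–218.1°] dwell: s stays 11.0000
seg 4 [218.1°–251.2°] simple-harmonic, h=-8: θ=236.9° here. β=18.8, B=33.1. -8/2·(1 − cos(π·0.5680)) = -4.8477 → s = 6.1523

6.1523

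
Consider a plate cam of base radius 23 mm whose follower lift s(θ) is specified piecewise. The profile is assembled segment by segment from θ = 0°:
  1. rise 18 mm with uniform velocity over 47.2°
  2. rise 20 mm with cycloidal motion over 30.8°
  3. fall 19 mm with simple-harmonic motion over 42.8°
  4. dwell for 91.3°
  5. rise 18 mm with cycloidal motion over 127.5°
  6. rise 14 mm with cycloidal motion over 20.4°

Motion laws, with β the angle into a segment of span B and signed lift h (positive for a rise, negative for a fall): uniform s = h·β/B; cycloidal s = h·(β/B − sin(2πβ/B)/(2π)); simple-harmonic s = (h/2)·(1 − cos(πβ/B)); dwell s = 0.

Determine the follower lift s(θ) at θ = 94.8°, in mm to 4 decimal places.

seg 1 [0°–47.2°] uniform, h=18: full span → s += 18 → s = 18.0000
seg 2 [47.2°–78°] cycloidal, h=20: full span → s += 20 → s = 38.0000
seg 3 [78°–120.8°] simple-harmonic, h=-19: θ=94.8° here. β=16.8, B=42.8. -19/2·(1 − cos(π·0.3925)) = -6.3529 → s = 31.6471

31.6471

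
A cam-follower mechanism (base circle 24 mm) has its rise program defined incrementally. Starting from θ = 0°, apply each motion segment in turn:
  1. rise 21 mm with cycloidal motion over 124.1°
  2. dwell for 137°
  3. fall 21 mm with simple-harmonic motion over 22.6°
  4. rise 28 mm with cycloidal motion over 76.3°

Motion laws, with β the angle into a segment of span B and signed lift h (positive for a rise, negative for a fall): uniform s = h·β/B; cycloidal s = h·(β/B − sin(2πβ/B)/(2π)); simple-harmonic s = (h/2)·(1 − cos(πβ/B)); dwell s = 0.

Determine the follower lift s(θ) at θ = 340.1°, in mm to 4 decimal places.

seg 1 [0°–124.1°] cycloidal, h=21: full span → s += 21 → s = 21.0000
seg 2 [124.1°–261.1°] dwell: s stays 21.0000
seg 3 [261.1°–283.7°] simple-harmonic, h=-21: full span → s += -21 → s = 0.0000
seg 4 [283.7°–360°] cycloidal, h=28: θ=340.1° here. β=56.4, B=76.3. 28·(0.7392 − sin(2π·0.7392)/(2π)) = 25.1433 → s = 25.1433

25.1433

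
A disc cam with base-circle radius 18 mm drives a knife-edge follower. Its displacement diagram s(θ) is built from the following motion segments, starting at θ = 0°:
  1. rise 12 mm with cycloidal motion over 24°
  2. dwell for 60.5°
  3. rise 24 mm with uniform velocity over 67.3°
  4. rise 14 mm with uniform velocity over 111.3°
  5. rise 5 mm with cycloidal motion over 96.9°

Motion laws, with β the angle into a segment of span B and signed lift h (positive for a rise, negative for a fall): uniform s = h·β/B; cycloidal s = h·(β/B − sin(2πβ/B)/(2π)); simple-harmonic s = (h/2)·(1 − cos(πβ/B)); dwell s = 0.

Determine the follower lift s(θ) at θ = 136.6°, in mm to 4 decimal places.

seg 1 [0°–24°] cycloidal, h=12: full span → s += 12 → s = 12.0000
seg 2 [24°–84.5°] dwell: s stays 12.0000
seg 3 [84.5°–151.8°] uniform, h=24: θ=136.6° here. β=52.1, B=67.3. 24·52.1/67.3 = 18.5795 → s = 30.5795

30.5795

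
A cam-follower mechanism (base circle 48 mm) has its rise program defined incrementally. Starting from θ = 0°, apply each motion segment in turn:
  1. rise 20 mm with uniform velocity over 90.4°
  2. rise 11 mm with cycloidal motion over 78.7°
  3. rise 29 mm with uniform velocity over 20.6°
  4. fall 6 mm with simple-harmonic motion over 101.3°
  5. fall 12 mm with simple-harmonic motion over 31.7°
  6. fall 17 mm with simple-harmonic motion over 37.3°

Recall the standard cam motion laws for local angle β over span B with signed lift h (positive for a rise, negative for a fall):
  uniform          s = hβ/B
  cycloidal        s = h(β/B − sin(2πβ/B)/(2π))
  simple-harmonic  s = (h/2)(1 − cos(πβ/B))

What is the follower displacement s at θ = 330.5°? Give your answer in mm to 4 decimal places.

seg 1 [0°–90.4°] uniform, h=20: full span → s += 20 → s = 20.0000
seg 2 [90.4°–169.1°] cycloidal, h=11: full span → s += 11 → s = 31.0000
seg 3 [169.1°–189.7°] uniform, h=29: full span → s += 29 → s = 60.0000
seg 4 [189.7°–291°] simple-harmonic, h=-6: full span → s += -6 → s = 54.0000
seg 5 [291°–322.7°] simple-harmonic, h=-12: full span → s += -12 → s = 42.0000
seg 6 [322.7°–360°] simple-harmonic, h=-17: θ=330.5° here. β=7.8, B=37.3. -17/2·(1 − cos(π·0.2091)) = -1.7692 → s = 40.2308

40.2308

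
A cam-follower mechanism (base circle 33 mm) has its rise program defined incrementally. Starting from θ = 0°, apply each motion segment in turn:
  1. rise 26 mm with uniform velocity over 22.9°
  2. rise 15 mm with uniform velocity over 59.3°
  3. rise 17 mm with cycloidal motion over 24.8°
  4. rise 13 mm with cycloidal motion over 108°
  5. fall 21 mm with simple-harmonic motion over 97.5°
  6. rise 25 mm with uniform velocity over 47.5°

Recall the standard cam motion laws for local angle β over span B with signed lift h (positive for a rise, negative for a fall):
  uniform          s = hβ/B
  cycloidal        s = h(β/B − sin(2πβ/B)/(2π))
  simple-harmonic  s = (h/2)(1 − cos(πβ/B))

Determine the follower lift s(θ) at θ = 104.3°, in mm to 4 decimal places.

seg 1 [0°–22.9°] uniform, h=26: full span → s += 26 → s = 26.0000
seg 2 [22.9°–82.2°] uniform, h=15: full span → s += 15 → s = 41.0000
seg 3 [82.2°–107°] cycloidal, h=17: θ=104.3° here. β=22.1, B=24.8. 17·(0.8911 − sin(2π·0.8911)/(2π)) = 16.8590 → s = 57.8590

57.8590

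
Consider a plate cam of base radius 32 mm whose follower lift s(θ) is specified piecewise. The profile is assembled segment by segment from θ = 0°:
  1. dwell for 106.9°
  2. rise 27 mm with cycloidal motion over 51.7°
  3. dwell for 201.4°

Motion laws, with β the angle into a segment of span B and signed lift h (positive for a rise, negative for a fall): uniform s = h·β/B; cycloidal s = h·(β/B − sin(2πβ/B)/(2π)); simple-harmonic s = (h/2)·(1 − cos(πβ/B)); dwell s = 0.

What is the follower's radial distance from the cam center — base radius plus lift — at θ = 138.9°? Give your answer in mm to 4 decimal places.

seg 1 [0°–106.9°] dwell: s stays 0.0000
seg 2 [106.9°–158.6°] cycloidal, h=27: θ=138.9° here. β=32, B=51.7. 27·(0.6190 − sin(2π·0.6190)/(2π)) = 19.6328 → s = 19.6328
radial distance = base radius + s = 32 + 19.6328 = 51.6328

51.6328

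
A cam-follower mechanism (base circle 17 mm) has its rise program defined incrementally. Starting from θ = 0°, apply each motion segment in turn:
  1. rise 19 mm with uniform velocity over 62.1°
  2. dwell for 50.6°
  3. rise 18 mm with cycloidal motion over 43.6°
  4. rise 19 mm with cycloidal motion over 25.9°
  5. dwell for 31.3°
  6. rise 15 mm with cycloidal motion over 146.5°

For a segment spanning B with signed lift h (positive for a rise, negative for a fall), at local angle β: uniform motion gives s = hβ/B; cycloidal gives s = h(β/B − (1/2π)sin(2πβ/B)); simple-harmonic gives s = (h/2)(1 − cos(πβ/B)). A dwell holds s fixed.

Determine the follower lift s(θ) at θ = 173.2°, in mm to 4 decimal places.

seg 1 [0°–62.1°] uniform, h=19: full span → s += 19 → s = 19.0000
seg 2 [62.1°–112.7°] dwell: s stays 19.0000
seg 3 [112.7°–156.3°] cycloidal, h=18: full span → s += 18 → s = 37.0000
seg 4 [156.3°–182.2°] cycloidal, h=19: θ=173.2° here. β=16.9, B=25.9. 19·(0.6525 − sin(2π·0.6525)/(2π)) = 14.8718 → s = 51.8718

51.8718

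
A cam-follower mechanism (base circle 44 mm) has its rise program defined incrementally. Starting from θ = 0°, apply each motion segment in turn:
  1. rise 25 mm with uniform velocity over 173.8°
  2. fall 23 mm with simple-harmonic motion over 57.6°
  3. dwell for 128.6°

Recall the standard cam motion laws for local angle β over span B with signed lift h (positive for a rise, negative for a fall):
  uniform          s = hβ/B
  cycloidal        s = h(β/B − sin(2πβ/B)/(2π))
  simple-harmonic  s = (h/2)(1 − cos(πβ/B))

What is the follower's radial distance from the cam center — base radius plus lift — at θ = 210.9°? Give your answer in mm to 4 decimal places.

seg 1 [0°–173.8°] uniform, h=25: full span → s += 25 → s = 25.0000
seg 2 [173.8°–231.4°] simple-harmonic, h=-23: θ=210.9° here. β=37.1, B=57.6. -23/2·(1 − cos(π·0.6441)) = -16.5300 → s = 8.4700
radial distance = base radius + s = 44 + 8.4700 = 52.4700

52.4700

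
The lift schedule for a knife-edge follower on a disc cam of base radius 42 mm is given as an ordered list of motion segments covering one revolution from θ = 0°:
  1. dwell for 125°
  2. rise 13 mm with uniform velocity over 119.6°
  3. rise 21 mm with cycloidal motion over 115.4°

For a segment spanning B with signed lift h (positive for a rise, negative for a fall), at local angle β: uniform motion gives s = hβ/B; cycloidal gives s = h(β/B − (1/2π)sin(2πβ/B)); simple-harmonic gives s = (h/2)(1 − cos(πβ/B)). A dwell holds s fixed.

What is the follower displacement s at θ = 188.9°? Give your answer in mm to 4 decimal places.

seg 1 [0°–125°] dwell: s stays 0.0000
seg 2 [125°–244.6°] uniform, h=13: θ=188.9° here. β=63.9, B=119.6. 13·63.9/119.6 = 6.9457 → s = 6.9457

6.9457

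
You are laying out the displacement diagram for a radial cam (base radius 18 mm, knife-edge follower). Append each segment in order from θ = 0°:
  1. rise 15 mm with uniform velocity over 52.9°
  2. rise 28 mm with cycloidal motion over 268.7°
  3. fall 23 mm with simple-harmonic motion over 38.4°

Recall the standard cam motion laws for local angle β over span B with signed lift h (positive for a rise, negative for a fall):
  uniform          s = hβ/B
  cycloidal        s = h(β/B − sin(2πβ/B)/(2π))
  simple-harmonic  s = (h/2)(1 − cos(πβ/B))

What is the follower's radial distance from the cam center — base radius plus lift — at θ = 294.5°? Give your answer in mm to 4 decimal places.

seg 1 [0°–52.9°] uniform, h=15: full span → s += 15 → s = 15.0000
seg 2 [52.9°–321.6°] cycloidal, h=28: θ=294.5° here. β=241.6, B=268.7. 28·(0.8991 − sin(2π·0.8991)/(2π)) = 27.8148 → s = 42.8148
radial distance = base radius + s = 18 + 42.8148 = 60.8148

60.8148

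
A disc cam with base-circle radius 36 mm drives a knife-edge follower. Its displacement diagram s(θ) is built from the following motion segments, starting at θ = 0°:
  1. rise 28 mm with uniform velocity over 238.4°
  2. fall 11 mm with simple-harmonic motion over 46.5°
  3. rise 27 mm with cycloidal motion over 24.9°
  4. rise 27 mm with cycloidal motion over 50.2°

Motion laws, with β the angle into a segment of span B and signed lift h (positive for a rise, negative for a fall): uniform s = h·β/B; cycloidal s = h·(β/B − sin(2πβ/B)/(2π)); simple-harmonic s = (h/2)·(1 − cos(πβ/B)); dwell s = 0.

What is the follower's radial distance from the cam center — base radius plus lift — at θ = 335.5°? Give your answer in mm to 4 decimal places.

seg 1 [0°–238.4°] uniform, h=28: full span → s += 28 → s = 28.0000
seg 2 [238.4°–284.9°] simple-harmonic, h=-11: full span → s += -11 → s = 17.0000
seg 3 [284.9°–309.8°] cycloidal, h=27: full span → s += 27 → s = 44.0000
seg 4 [309.8°–360°] cycloidal, h=27: θ=335.5° here. β=25.7, B=50.2. 27·(0.5120 − sin(2π·0.5120)/(2π)) = 14.1451 → s = 58.1451
radial distance = base radius + s = 36 + 58.1451 = 94.1451

94.1451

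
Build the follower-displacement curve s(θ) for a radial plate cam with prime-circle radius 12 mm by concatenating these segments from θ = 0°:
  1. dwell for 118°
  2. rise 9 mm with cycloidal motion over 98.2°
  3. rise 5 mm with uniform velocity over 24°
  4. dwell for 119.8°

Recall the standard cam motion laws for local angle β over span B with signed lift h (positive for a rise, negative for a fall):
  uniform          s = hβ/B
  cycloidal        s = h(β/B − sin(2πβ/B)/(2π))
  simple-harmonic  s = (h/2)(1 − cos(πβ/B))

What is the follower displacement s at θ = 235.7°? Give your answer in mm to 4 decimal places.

seg 1 [0°–118°] dwell: s stays 0.0000
seg 2 [118°–216.2°] cycloidal, h=9: full span → s += 9 → s = 9.0000
seg 3 [216.2°–240.2°] uniform, h=5: θ=235.7° here. β=19.5, B=24. 5·19.5/24 = 4.0625 → s = 13.0625

13.0625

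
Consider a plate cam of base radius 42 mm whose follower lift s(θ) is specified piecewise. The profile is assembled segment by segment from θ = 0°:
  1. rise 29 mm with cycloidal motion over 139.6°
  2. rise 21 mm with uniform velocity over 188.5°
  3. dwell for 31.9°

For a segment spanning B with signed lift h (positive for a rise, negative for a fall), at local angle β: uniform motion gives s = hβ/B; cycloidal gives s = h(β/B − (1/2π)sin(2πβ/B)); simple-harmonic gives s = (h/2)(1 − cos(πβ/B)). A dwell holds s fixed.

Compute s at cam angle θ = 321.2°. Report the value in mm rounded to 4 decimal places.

seg 1 [0°–139.6°] cycloidal, h=29: full span → s += 29 → s = 29.0000
seg 2 [139.6°–328.1°] uniform, h=21: θ=321.2° here. β=181.6, B=188.5. 21·181.6/188.5 = 20.2313 → s = 49.2313

49.2313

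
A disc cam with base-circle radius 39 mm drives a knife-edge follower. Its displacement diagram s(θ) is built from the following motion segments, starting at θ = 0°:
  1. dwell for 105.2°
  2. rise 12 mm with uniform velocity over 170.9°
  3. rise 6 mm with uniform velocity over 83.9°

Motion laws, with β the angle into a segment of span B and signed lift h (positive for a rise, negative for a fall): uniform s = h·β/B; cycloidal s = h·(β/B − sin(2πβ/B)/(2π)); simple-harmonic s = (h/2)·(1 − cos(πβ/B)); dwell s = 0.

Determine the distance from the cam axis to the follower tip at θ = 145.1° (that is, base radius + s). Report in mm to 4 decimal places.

seg 1 [0°–105.2°] dwell: s stays 0.0000
seg 2 [105.2°–276.1°] uniform, h=12: θ=145.1° here. β=39.9, B=170.9. 12·39.9/170.9 = 2.8016 → s = 2.8016
radial distance = base radius + s = 39 + 2.8016 = 41.8016

41.8016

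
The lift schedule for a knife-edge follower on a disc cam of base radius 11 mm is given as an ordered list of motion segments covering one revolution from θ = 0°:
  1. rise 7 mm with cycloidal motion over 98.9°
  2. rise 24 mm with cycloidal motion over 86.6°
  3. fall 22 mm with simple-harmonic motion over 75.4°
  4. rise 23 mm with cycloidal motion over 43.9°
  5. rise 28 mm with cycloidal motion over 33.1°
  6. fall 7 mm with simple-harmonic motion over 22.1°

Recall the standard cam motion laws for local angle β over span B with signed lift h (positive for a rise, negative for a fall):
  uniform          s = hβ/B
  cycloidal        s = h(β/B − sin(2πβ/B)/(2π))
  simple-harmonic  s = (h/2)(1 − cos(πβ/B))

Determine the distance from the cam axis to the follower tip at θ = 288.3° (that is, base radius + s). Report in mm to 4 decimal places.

seg 1 [0°–98.9°] cycloidal, h=7: full span → s += 7 → s = 7.0000
seg 2 [98.9°–185.5°] cycloidal, h=24: full span → s += 24 → s = 31.0000
seg 3 [185.5°–260.9°] simple-harmonic, h=-22: full span → s += -22 → s = 9.0000
seg 4 [260.9°–304.8°] cycloidal, h=23: θ=288.3° here. β=27.4, B=43.9. 23·(0.6241 − sin(2π·0.6241)/(2π)) = 16.9298 → s = 25.9298
radial distance = base radius + s = 11 + 25.9298 = 36.9298

36.9298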